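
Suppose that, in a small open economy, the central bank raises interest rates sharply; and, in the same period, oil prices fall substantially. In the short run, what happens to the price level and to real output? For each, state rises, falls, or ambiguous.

The first event is a negative demand shock: AD shifts left, which by itself pushes P down and Y down.
The second is a favourable supply shock: SRAS shifts right, which by itself pushes P down and Y up.
Both shocks push P down, so P falls. The two shocks push Y in opposite directions, so the effect on Y is ambiguous.

Price level: falls; output: ambiguous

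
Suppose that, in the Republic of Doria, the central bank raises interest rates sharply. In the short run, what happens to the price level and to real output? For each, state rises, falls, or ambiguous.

This is a negative demand shock: AD shifts left.
Moving along the upward-sloping SRAS curve, P falls and Y falls.

Price level: falls; output: falls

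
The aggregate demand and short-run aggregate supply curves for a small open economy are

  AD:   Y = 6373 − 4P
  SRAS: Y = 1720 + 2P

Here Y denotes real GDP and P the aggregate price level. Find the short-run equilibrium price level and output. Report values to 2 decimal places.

Set AD = SRAS: 6373 − 4P = 1720 + 2P, so 4653 = 6P and P = 775.50.
Substituting into AD, Y = 6373 − 4P = 3271.00.

P = 775.50, Y = 3271.00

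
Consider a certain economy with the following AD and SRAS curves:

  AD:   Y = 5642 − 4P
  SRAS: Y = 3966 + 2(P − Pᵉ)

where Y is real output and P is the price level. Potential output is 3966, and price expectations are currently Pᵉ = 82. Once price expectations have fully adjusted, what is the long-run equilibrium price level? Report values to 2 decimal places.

Short run: with Pᵉ = 82, SRAS is Y = 3802 + 2P. Setting AD = SRAS gives 1840 = 6P, so P = 306.67 and Y = 5642 − 4P = 4415.33.
Output 4415.33 is above potential 3966, so over time expected prices rise and SRAS shifts left until Y returns to 3966.
Long run: Y = 3966 on the AD curve gives 3966 = 5642 − 4P, so P = 419.00.

Long-run P = 419.00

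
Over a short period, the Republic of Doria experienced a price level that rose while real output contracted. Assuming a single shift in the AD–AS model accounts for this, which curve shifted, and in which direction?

SRAS shifted left

P rose and Y fell. An AD shift moves P and Y in the same direction; an SRAS shift moves them in opposite directions.
Here P and Y moved in opposite directions, so the SRAS curve shifted.
Since Y fell, SRAS shifted left.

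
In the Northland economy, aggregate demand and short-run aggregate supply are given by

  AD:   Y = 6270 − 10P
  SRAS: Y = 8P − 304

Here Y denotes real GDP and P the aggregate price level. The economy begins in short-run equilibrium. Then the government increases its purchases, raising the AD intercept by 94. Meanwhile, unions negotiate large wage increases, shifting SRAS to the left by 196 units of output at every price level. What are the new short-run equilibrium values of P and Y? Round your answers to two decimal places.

After both shocks: AD is Y = 6364 − 10P and SRAS is Y = 8P − 500.
Setting them equal: 6864 = 18P, so P = 381.33.
Substituting into AD, Y = 2550.67.

P = 381.33, Y = 2550.67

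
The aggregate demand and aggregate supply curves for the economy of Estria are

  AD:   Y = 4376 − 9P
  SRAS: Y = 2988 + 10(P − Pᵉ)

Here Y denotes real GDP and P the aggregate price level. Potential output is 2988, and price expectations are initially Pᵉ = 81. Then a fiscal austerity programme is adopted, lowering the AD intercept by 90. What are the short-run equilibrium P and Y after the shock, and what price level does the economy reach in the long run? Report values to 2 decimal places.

AD shifts left: new AD is Y = 4286 − 9P. With Pᵉ = 81, SRAS is Y = 2178 + 10P.
Short run: 4286 − 9P = 2178 + 10P gives 2108 = 19P, so P = 110.95 and Y = 4286 − 9P = 3287.47.
Y = 3287.47 is above potential 2988; expectations adjust and SRAS shifts left until Y = 2988.
Long run: on the new AD curve, 2988 = 4286 − 9P gives P = 144.22.

Short run: P = 110.95, Y = 3287.47. Long run: P = 144.22.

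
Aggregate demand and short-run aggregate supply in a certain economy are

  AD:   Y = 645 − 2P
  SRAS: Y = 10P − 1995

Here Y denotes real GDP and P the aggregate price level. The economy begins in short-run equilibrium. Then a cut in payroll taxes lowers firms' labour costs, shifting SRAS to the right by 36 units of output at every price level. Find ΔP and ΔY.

ΔP = -3, ΔY = +6

This is a positive supply shock: SRAS shifts right.
New SRAS: Y = 10P − 1959.
Set AD = SRAS: 645 − 2P = 10P − 1959, so 2604 = 12P and P = 217.
Y = 645 − 2·217 = 211.
Initially P = 220, Y = 205, so ΔP = -3 and ΔY = +6.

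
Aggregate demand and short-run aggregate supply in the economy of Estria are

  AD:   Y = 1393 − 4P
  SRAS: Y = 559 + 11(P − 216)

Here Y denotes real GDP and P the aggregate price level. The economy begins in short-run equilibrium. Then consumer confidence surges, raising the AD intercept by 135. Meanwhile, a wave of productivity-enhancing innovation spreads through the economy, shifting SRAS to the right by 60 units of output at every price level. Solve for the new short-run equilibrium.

After both shocks: AD is Y = 1528 − 4P and SRAS is Y = 11P − 1757.
Setting them equal: 3285 = 15P, so P = 219.
Y = 1528 − 4·219 = 652.

P = 219, Y = 652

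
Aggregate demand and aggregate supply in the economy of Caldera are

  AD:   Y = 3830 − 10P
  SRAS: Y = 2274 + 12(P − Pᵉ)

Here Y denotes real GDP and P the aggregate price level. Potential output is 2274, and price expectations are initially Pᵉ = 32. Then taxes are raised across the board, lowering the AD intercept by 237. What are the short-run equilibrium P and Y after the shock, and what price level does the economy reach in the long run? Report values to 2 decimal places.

Short run: P = 77.41, Y = 2818.91. Long run: P = 131.90.

AD shifts left: new AD is Y = 3593 − 10P. With Pᵉ = 32, SRAS is Y = 1890 + 12P.
Short run: 3593 − 10P = 1890 + 12P gives 1703 = 22P, so P = 77.41 and Y = 3593 − 10P = 2818.91.
Y = 2818.91 is above potential 2274; expectations adjust and SRAS shifts left until Y = 2274.
Long run: on the new AD curve, 2274 = 3593 − 10P gives P = 131.90.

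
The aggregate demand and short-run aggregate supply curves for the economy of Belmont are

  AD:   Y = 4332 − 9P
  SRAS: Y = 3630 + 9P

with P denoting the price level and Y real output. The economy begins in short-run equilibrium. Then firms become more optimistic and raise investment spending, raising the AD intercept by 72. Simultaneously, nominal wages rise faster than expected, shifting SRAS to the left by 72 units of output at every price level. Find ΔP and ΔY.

After both shocks: AD is Y = 4404 − 9P and SRAS is Y = 3558 + 9P.
Setting them equal: 846 = 18P, so P = 47.
Y = 4404 − 9·47 = 3981.
Initially P = 39, Y = 3981, so ΔP = +8 and ΔY = +0.

ΔP = +8, ΔY = +0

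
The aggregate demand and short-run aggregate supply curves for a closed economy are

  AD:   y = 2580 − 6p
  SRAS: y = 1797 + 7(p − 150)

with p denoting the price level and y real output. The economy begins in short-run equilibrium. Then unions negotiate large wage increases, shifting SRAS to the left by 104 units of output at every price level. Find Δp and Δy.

Δp = +8, Δy = -48

This is a negative supply shock: SRAS shifts left.
New SRAS: y = 643 + 7p.
Set AD = SRAS: 2580 − 6p = 643 + 7p, so 1937 = 13p and p = 149.
y = 2580 − 6·149 = 1686.
Initially p = 141, y = 1734, so Δp = +8 and Δy = -48.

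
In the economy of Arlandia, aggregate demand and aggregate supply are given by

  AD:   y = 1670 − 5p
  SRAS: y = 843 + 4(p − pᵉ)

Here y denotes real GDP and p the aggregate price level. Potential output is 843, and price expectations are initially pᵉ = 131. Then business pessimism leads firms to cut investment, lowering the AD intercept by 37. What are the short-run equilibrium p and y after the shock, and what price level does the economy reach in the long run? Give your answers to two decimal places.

Short run: p = 146.00, y = 903.00. Long run: p = 158.00.

AD shifts left: new AD is y = 1633 − 5p. With pᵉ = 131, SRAS is y = 319 + 4p.
Short run: 1633 − 5p = 319 + 4p gives 1314 = 9p, so p = 146.00 and y = 1633 − 5p = 903.00.
y = 903.00 is above potential 843; expectations adjust and SRAS shifts left until y = 843.
Long run: on the new AD curve, 843 = 1633 − 5p gives p = 158.00.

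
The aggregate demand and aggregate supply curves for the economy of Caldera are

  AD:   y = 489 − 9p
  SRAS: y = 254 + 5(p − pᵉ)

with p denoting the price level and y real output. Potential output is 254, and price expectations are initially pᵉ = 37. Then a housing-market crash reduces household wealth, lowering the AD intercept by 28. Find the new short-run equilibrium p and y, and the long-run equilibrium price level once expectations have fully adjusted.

AD shifts left: new AD is y = 461 − 9p. With pᵉ = 37, SRAS is y = 69 + 5p.
Short run: 461 − 9p = 69 + 5p gives 392 = 14p, so p = 28 and y = 461 − 9·28 = 209.
y = 209 is below potential 254; expectations adjust and SRAS shifts right until y = 254.
Long run: on the new AD curve, 254 = 461 − 9p gives p = 23.

Short run: p = 28, y = 209. Long run: p = 23.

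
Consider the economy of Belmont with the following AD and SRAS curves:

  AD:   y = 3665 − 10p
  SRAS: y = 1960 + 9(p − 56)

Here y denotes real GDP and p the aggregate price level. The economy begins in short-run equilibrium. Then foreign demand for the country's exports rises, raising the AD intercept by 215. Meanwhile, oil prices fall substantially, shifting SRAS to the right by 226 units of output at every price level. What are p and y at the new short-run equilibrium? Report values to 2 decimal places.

p = 115.68, y = 2723.16

After both shocks: AD is y = 3880 − 10p and SRAS is y = 1682 + 9p.
Setting them equal: 2198 = 19p, so p = 115.68.
Substituting into AD, y = 2723.16.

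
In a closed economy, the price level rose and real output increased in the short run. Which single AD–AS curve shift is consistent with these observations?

P rose and Y rose. An AD shift moves P and Y in the same direction; an SRAS shift moves them in opposite directions.
Here P and Y moved in the same direction, so the AD curve shifted.
Since Y rose, AD shifted right.

AD shifted right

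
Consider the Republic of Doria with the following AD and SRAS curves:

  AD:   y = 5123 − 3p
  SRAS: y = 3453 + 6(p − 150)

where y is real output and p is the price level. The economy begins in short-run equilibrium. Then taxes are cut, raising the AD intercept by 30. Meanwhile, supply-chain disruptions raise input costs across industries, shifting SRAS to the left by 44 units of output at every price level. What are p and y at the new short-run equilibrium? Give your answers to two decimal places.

p = 293.78, y = 4271.67

After both shocks: AD is y = 5153 − 3p and SRAS is y = 2509 + 6p.
Setting them equal: 2644 = 9p, so p = 293.78.
Substituting into AD, y = 4271.67.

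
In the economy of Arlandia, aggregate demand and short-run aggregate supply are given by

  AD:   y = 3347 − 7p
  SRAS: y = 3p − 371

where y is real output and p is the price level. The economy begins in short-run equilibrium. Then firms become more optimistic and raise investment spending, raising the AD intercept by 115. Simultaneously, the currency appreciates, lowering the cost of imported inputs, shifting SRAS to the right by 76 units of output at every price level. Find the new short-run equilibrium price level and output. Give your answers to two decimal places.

After both shocks: AD is y = 3462 − 7p and SRAS is y = 3p − 295.
Setting them equal: 3757 = 10p, so p = 375.70.
Substituting into AD, y = 832.10.

p = 375.70, y = 832.10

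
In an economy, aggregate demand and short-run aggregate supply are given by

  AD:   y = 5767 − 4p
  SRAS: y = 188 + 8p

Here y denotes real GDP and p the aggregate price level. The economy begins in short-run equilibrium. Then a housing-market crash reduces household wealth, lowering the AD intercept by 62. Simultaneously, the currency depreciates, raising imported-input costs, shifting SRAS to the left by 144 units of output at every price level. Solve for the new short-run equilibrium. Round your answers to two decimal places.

p = 471.75, y = 3818.00

After both shocks: AD is y = 5705 − 4p and SRAS is y = 44 + 8p.
Setting them equal: 5661 = 12p, so p = 471.75.
Substituting into AD, y = 3818.00.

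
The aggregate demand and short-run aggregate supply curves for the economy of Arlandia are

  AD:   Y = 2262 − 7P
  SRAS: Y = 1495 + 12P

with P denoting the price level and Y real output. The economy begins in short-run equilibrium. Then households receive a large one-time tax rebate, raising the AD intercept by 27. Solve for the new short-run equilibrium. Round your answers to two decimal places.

P = 41.79, Y = 1996.47

This is a positive demand shock: AD shifts right.
New AD: Y = 2289 − 7P.
Set AD = SRAS: 2289 − 7P = 1495 + 12P, so 794 = 19P and P = 41.79.
Substituting into AD, Y = 1996.47.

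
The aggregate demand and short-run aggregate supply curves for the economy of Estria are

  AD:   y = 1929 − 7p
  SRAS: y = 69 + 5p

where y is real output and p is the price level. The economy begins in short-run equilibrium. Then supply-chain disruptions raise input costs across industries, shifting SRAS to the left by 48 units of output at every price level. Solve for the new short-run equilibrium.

p = 159, y = 816

This is a negative supply shock: SRAS shifts left.
New SRAS: y = 21 + 5p.
Set AD = SRAS: 1929 − 7p = 21 + 5p, so 1908 = 12p and p = 159.
y = 1929 − 7·159 = 816.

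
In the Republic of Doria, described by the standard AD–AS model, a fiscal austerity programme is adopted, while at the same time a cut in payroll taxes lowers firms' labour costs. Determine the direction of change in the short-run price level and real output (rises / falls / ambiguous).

The first event is a negative demand shock: AD shifts left, which by itself pushes P down and Y down.
The second is a favourable supply shock: SRAS shifts right, which by itself pushes P down and Y up.
Both shocks push P down, so P falls. The two shocks push Y in opposite directions, so the effect on Y is ambiguous.

Price level: falls; output: ambiguous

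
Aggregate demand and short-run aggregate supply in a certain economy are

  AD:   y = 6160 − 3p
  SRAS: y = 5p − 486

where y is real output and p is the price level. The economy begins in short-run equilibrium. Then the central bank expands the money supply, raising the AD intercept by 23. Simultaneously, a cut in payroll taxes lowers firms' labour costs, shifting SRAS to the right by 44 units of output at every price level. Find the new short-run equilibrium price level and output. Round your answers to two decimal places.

p = 828.13, y = 3698.63

After both shocks: AD is y = 6183 − 3p and SRAS is y = 5p − 442.
Setting them equal: 6625 = 8p, so p = 828.13.
Substituting into AD, y = 3698.63.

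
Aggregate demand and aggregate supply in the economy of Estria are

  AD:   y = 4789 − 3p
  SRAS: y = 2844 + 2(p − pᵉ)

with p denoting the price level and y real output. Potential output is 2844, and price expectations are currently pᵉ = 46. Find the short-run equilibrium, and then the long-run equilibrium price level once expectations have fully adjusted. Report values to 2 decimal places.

Short run: p = 407.40, y = 3566.80. Long run: p = 648.33.

Short run: with pᵉ = 46, SRAS is y = 2752 + 2p. Setting AD = SRAS gives 2037 = 5p, so p = 407.40 and y = 4789 − 3p = 3566.80.
Output 3566.80 is above potential 2844, so over time expected prices rise and SRAS shifts left until y returns to 2844.
Long run: y = 2844 on the AD curve gives 2844 = 4789 − 3p, so p = 648.33.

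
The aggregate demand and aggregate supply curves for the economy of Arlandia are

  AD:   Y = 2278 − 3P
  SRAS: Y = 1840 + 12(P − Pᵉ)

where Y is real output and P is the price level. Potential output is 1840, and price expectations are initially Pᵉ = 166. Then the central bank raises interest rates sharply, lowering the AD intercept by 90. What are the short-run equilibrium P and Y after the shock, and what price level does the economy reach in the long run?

AD shifts left: new AD is Y = 2188 − 3P. With Pᵉ = 166, SRAS is Y = 12P − 152.
Short run: 2188 − 3P = 12P − 152 gives 2340 = 15P, so P = 156 and Y = 2188 − 3·156 = 1720.
Y = 1720 is below potential 1840; expectations adjust and SRAS shifts right until Y = 1840.
Long run: on the new AD curve, 1840 = 2188 − 3P gives P = 116.

Short run: P = 156, Y = 1720. Long run: P = 116.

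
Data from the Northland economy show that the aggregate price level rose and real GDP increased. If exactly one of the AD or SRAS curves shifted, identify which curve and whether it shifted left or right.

AD shifted right

P rose and Y rose. An AD shift moves P and Y in the same direction; an SRAS shift moves them in opposite directions.
Here P and Y moved in the same direction, so the AD curve shifted.
Since Y rose, AD shifted right.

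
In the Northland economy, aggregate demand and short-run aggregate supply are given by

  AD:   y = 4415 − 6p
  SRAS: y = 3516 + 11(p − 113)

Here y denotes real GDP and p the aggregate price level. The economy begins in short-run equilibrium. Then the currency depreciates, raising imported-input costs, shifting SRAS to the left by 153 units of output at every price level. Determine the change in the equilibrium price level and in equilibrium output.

This is a negative supply shock: SRAS shifts left.
New SRAS: y = 2120 + 11p.
Set AD = SRAS: 4415 − 6p = 2120 + 11p, so 2295 = 17p and p = 135.
y = 4415 − 6·135 = 3605.
Initially p = 126, y = 3659, so Δp = +9 and Δy = -54.

Δp = +9, Δy = -54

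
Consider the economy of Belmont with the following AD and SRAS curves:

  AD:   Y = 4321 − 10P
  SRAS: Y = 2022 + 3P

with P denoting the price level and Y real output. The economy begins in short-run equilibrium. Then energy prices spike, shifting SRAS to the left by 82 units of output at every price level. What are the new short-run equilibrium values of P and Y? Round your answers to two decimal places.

This is a negative supply shock: SRAS shifts left.
New SRAS: Y = 1940 + 3P.
Set AD = SRAS: 4321 − 10P = 1940 + 3P, so 2381 = 13P and P = 183.15.
Substituting into AD, Y = 2489.46.

P = 183.15, Y = 2489.46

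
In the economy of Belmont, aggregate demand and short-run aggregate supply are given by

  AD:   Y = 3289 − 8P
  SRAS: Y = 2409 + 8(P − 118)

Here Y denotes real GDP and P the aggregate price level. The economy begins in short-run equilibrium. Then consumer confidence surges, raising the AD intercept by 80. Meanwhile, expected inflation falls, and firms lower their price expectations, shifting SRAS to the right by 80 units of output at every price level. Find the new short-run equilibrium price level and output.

After both shocks: AD is Y = 3369 − 8P and SRAS is Y = 1545 + 8P.
Setting them equal: 1824 = 16P, so P = 114.
Y = 3369 − 8·114 = 2457.

P = 114, Y = 2457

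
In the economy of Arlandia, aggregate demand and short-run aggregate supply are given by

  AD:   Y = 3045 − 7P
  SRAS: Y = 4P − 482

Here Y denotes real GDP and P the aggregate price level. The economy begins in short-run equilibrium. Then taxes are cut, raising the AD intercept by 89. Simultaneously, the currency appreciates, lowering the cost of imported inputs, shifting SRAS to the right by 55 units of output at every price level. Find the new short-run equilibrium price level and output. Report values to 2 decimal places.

After both shocks: AD is Y = 3134 − 7P and SRAS is Y = 4P − 427.
Setting them equal: 3561 = 11P, so P = 323.73.
Substituting into AD, Y = 867.91.

P = 323.73, Y = 867.91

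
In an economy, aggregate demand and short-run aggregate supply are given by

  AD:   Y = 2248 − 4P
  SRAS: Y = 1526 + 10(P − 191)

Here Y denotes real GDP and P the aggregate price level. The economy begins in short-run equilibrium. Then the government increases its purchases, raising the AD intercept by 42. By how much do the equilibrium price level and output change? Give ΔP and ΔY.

This is a positive demand shock: AD shifts right.
New AD: Y = 2290 − 4P.
SRAS can be written Y = 10P − 384.
Set AD = SRAS: 2290 − 4P = 10P − 384, so 2674 = 14P and P = 191.
Y = 2290 − 4·191 = 1526.
Initially P = 188, Y = 1496, so ΔP = +3 and ΔY = +30.

ΔP = +3, ΔY = +30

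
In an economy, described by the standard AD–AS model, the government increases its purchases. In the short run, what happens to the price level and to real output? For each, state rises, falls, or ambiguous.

Price level: rises; output: rises

This is a positive demand shock: AD shifts right.
Moving along the upward-sloping SRAS curve, P rises and Y rises.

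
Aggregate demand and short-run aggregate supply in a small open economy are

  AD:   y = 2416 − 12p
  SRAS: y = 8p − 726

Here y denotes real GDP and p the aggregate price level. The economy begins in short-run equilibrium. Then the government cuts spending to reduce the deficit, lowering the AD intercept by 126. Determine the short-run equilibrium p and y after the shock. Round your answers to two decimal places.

p = 150.80, y = 480.40

This is a negative demand shock: AD shifts left.
New AD: y = 2290 − 12p.
Set AD = SRAS: 2290 − 12p = 8p − 726, so 3016 = 20p and p = 150.80.
Substituting into AD, y = 480.40.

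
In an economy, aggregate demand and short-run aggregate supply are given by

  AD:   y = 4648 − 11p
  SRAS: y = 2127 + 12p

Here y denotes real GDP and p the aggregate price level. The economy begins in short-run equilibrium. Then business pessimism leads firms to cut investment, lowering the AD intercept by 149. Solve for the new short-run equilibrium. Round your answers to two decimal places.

This is a negative demand shock: AD shifts left.
New AD: y = 4499 − 11p.
Set AD = SRAS: 4499 − 11p = 2127 + 12p, so 2372 = 23p and p = 103.13.
Substituting into AD, y = 3364.57.

p = 103.13, y = 3364.57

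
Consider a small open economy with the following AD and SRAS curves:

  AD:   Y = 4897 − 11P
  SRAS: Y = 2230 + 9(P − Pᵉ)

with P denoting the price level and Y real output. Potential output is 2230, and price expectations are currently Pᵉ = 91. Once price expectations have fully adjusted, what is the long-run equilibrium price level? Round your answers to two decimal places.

Long-run P = 242.45

Short run: with Pᵉ = 91, SRAS is Y = 1411 + 9P. Setting AD = SRAS gives 3486 = 20P, so P = 174.30 and Y = 4897 − 11P = 2979.70.
Output 2979.70 is above potential 2230, so over time expected prices rise and SRAS shifts left until Y returns to 2230.
Long run: Y = 2230 on the AD curve gives 2230 = 4897 − 11P, so P = 242.45.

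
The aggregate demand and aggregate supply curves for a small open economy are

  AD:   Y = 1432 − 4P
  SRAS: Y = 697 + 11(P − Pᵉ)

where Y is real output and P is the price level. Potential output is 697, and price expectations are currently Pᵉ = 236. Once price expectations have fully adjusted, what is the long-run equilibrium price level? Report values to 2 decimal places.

Short run: with Pᵉ = 236, SRAS is Y = 11P − 1899. Setting AD = SRAS gives 3331 = 15P, so P = 222.07 and Y = 1432 − 4P = 543.73.
Output 543.73 is below potential 697, so over time expected prices fall and SRAS shifts right until Y returns to 697.
Long run: Y = 697 on the AD curve gives 697 = 1432 − 4P, so P = 183.75.

Long-run P = 183.75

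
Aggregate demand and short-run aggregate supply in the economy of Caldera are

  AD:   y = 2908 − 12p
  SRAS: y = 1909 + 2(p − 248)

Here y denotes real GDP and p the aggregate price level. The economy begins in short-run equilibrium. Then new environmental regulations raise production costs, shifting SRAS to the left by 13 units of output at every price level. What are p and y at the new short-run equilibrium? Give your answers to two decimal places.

p = 107.71, y = 1615.43

This is a negative supply shock: SRAS shifts left.
New SRAS: y = 1400 + 2p.
Set AD = SRAS: 2908 − 12p = 1400 + 2p, so 1508 = 14p and p = 107.71.
Substituting into AD, y = 1615.43.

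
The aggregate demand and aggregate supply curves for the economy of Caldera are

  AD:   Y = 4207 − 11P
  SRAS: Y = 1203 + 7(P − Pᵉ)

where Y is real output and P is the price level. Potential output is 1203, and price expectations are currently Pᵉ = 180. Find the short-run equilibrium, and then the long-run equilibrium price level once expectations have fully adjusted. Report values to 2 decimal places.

Short run: P = 236.89, Y = 1601.22. Long run: P = 273.09.

Short run: with Pᵉ = 180, SRAS is Y = 7P − 57. Setting AD = SRAS gives 4264 = 18P, so P = 236.89 and Y = 4207 − 11P = 1601.22.
Output 1601.22 is above potential 1203, so over time expected prices rise and SRAS shifts left until Y returns to 1203.
Long run: Y = 1203 on the AD curve gives 1203 = 4207 − 11P, so P = 273.09.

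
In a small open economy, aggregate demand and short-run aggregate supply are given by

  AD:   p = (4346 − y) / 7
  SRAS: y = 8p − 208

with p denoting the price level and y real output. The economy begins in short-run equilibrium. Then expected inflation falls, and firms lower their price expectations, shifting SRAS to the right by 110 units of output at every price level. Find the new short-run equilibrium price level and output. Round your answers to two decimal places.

p = 296.27, y = 2272.13

This is a positive supply shock: SRAS shifts right.
New SRAS: y = 8p − 98.
Set AD = SRAS: 4346 − 7p = 8p − 98, so 4444 = 15p and p = 296.27.
Substituting into AD, y = 2272.13.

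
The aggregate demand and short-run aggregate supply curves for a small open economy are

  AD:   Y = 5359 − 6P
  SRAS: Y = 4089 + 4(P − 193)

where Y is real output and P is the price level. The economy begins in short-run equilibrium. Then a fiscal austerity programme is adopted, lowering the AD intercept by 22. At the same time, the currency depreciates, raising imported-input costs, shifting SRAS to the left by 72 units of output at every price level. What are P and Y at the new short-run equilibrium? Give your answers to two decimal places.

After both shocks: AD is Y = 5337 − 6P and SRAS is Y = 3245 + 4P.
Setting them equal: 2092 = 10P, so P = 209.20.
Substituting into AD, Y = 4081.80.

P = 209.20, Y = 4081.80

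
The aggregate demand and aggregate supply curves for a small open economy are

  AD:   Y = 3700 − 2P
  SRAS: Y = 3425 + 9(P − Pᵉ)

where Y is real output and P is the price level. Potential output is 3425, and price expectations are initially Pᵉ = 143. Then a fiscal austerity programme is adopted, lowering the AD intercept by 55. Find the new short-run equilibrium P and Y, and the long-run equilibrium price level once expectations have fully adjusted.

Short run: P = 137, Y = 3371. Long run: P = 110.

AD shifts left: new AD is Y = 3645 − 2P. With Pᵉ = 143, SRAS is Y = 2138 + 9P.
Short run: 3645 − 2P = 2138 + 9P gives 1507 = 11P, so P = 137 and Y = 3645 − 2·137 = 3371.
Y = 3371 is below potential 3425; expectations adjust and SRAS shifts right until Y = 3425.
Long run: on the new AD curve, 3425 = 3645 − 2P gives P = 110.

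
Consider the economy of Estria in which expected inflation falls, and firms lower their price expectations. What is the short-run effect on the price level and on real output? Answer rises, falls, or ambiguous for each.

This is a favourable supply shock: SRAS shifts right.
Moving along the downward-sloping AD curve, P falls and Y rises.

Price level: falls; output: rises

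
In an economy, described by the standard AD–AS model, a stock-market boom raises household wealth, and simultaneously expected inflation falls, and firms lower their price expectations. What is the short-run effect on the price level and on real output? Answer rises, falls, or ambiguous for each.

The first event is a positive demand shock: AD shifts right, which by itself pushes P up and Y up.
The second is a favourable supply shock: SRAS shifts right, which by itself pushes P down and Y up.
The two shocks push P in opposite directions, so the effect on P is ambiguous. Both shocks push Y up, so Y rises.

Price level: ambiguous; output: rises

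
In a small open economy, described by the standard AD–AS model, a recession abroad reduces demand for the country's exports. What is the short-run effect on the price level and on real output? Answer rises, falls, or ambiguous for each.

Price level: falls; output: falls

This is a negative demand shock: AD shifts left.
Moving along the upward-sloping SRAS curve, P falls and Y falls.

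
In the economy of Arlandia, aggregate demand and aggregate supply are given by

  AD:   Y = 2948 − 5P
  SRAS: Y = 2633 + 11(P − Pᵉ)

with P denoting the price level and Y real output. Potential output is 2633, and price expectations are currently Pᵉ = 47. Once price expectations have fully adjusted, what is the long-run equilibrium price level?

Long-run P = 63

Short run: with Pᵉ = 47, SRAS is Y = 2116 + 11P. Setting AD = SRAS gives 832 = 16P, so P = 52 and Y = 2948 − 5·52 = 2688.
Output 2688 is above potential 2633, so over time expected prices rise and SRAS shifts left until Y returns to 2633.
Long run: Y = 2633 on the AD curve gives 2633 = 2948 − 5P, so P = 63.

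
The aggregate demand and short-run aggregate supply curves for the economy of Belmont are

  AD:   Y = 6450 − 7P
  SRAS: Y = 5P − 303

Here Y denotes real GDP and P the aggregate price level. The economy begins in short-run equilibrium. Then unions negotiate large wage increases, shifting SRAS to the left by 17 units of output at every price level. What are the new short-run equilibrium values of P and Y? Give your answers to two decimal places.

This is a negative supply shock: SRAS shifts left.
New SRAS: Y = 5P − 320.
Set AD = SRAS: 6450 − 7P = 5P − 320, so 6770 = 12P and P = 564.17.
Substituting into AD, Y = 2500.83.

P = 564.17, Y = 2500.83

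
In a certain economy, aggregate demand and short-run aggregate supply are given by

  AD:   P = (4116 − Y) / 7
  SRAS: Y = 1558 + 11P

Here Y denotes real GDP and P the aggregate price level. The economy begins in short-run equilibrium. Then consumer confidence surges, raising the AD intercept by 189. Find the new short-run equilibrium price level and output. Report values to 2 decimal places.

This is a positive demand shock: AD shifts right.
New AD: Y = 4305 − 7P.
Set AD = SRAS: 4305 − 7P = 1558 + 11P, so 2747 = 18P and P = 152.61.
Substituting into AD, Y = 3236.72.

P = 152.61, Y = 3236.72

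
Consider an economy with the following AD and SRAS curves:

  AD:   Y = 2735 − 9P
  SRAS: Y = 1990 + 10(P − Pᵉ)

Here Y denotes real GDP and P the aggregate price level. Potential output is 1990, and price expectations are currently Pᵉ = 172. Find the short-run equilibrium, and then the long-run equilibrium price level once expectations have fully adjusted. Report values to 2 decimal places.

Short run: P = 129.74, Y = 1567.37. Long run: P = 82.78.

Short run: with Pᵉ = 172, SRAS is Y = 270 + 10P. Setting AD = SRAS gives 2465 = 19P, so P = 129.74 and Y = 2735 − 9P = 1567.37.
Output 1567.37 is below potential 1990, so over time expected prices fall and SRAS shifts right until Y returns to 1990.
Long run: Y = 1990 on the AD curve gives 1990 = 2735 − 9P, so P = 82.78.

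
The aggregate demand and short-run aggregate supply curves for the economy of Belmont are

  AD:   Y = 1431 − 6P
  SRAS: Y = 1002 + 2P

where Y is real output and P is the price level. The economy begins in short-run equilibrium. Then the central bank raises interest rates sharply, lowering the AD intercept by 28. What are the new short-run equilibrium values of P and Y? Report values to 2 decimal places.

This is a negative demand shock: AD shifts left.
New AD: Y = 1403 − 6P.
Set AD = SRAS: 1403 − 6P = 1002 + 2P, so 401 = 8P and P = 50.13.
Substituting into AD, Y = 1102.25.

P = 50.13, Y = 1102.25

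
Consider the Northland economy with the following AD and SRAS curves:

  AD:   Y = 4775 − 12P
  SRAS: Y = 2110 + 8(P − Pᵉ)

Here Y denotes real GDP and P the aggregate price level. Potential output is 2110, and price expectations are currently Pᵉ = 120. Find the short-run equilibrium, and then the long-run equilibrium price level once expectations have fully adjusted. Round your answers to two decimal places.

Short run: P = 181.25, Y = 2600.00. Long run: P = 222.08.

Short run: with Pᵉ = 120, SRAS is Y = 1150 + 8P. Setting AD = SRAS gives 3625 = 20P, so P = 181.25 and Y = 4775 − 12P = 2600.00.
Output 2600.00 is above potential 2110, so over time expected prices rise and SRAS shifts left until Y returns to 2110.
Long run: Y = 2110 on the AD curve gives 2110 = 4775 − 12P, so P = 222.08.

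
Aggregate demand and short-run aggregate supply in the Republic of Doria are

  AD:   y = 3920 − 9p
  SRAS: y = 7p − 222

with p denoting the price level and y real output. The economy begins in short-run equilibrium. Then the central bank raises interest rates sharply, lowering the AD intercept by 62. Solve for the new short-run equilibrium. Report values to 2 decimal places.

p = 255.00, y = 1563.00

This is a negative demand shock: AD shifts left.
New AD: y = 3858 − 9p.
Set AD = SRAS: 3858 − 9p = 7p − 222, so 4080 = 16p and p = 255.00.
Substituting into AD, y = 1563.00.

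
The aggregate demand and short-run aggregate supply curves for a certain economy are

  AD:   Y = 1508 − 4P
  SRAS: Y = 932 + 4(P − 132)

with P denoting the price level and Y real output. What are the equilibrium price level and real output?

P = 138, Y = 956

Write SRAS as Y = 932 + 4P − 528 = 404 + 4P.
Set AD = SRAS: 1508 − 4P = 404 + 4P, so 1104 = 8P and P = 138.
Then Y = 1508 − 4·138 = 956.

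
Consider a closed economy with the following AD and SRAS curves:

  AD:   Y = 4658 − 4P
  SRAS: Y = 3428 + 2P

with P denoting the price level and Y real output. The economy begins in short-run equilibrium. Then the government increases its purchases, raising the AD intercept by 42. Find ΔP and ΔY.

ΔP = +7, ΔY = +14

This is a positive demand shock: AD shifts right.
New AD: Y = 4700 − 4P.
Set AD = SRAS: 4700 − 4P = 3428 + 2P, so 1272 = 6P and P = 212.
Y = 4700 − 4·212 = 3852.
Initially P = 205, Y = 3838, so ΔP = +7 and ΔY = +14.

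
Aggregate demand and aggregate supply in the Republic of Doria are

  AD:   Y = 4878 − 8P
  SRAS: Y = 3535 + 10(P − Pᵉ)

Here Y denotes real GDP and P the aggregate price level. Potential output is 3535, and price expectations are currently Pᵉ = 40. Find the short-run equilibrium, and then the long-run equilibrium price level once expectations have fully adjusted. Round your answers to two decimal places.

Short run: P = 96.83, Y = 4103.33. Long run: P = 167.88.

Short run: with Pᵉ = 40, SRAS is Y = 3135 + 10P. Setting AD = SRAS gives 1743 = 18P, so P = 96.83 and Y = 4878 − 8P = 4103.33.
Output 4103.33 is above potential 3535, so over time expected prices rise and SRAS shifts left until Y returns to 3535.
Long run: Y = 3535 on the AD curve gives 3535 = 4878 − 8P, so P = 167.88.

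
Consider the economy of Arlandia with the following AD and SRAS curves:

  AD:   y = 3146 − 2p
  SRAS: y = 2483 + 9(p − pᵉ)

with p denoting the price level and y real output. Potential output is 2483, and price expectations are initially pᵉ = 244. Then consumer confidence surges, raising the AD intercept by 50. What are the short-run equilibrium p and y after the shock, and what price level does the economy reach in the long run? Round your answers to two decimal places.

Short run: p = 264.45, y = 2667.09. Long run: p = 356.50.

AD shifts right: new AD is y = 3196 − 2p. With pᵉ = 244, SRAS is y = 287 + 9p.
Short run: 3196 − 2p = 287 + 9p gives 2909 = 11p, so p = 264.45 and y = 3196 − 2p = 2667.09.
y = 2667.09 is above potential 2483; expectations adjust and SRAS shifts left until y = 2483.
Long run: on the new AD curve, 2483 = 3196 − 2p gives p = 356.50.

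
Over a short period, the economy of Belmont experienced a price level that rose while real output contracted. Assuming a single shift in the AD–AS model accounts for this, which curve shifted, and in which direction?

SRAS shifted left

P rose and Y fell. An AD shift moves P and Y in the same direction; an SRAS shift moves them in opposite directions.
Here P and Y moved in opposite directions, so the SRAS curve shifted.
Since Y fell, SRAS shifted left.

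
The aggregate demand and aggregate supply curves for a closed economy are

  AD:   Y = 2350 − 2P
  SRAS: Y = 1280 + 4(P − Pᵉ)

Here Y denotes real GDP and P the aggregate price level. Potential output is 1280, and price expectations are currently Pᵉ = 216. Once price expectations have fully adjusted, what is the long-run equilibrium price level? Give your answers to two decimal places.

Long-run P = 535.00

Short run: with Pᵉ = 216, SRAS is Y = 416 + 4P. Setting AD = SRAS gives 1934 = 6P, so P = 322.33 and Y = 2350 − 2P = 1705.33.
Output 1705.33 is above potential 1280, so over time expected prices rise and SRAS shifts left until Y returns to 1280.
Long run: Y = 1280 on the AD curve gives 1280 = 2350 − 2P, so P = 535.00.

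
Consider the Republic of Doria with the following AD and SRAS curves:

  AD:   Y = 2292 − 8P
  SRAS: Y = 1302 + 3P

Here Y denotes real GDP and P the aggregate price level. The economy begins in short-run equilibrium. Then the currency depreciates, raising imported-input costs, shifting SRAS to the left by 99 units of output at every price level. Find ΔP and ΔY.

This is a negative supply shock: SRAS shifts left.
New SRAS: Y = 1203 + 3P.
Set AD = SRAS: 2292 − 8P = 1203 + 3P, so 1089 = 11P and P = 99.
Y = 2292 − 8·99 = 1500.
Initially P = 90, Y = 1572, so ΔP = +9 and ΔY = -72.

ΔP = +9, ΔY = -72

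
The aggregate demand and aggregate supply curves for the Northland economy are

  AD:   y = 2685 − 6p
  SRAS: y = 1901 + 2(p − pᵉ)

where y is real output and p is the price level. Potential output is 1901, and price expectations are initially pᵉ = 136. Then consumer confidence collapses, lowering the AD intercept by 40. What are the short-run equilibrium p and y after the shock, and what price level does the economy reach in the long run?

AD shifts left: new AD is y = 2645 − 6p. With pᵉ = 136, SRAS is y = 1629 + 2p.
Short run: 2645 − 6p = 1629 + 2p gives 1016 = 8p, so p = 127 and y = 2645 − 6·127 = 1883.
y = 1883 is below potential 1901; expectations adjust and SRAS shifts right until y = 1901.
Long run: on the new AD curve, 1901 = 2645 − 6p gives p = 124.

Short run: p = 127, y = 1883. Long run: p = 124.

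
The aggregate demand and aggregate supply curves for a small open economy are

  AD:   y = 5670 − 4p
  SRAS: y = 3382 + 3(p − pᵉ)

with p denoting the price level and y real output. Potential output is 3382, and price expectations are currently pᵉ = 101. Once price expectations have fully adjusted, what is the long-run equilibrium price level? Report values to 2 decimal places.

Long-run p = 572.00

Short run: with pᵉ = 101, SRAS is y = 3079 + 3p. Setting AD = SRAS gives 2591 = 7p, so p = 370.14 and y = 5670 − 4p = 4189.43.
Output 4189.43 is above potential 3382, so over time expected prices rise and SRAS shifts left until y returns to 3382.
Long run: y = 3382 on the AD curve gives 3382 = 5670 − 4p, so p = 572.00.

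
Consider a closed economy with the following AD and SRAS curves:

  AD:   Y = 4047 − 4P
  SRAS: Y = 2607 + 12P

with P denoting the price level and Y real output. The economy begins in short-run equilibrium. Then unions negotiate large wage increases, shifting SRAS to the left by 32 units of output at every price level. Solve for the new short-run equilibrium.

This is a negative supply shock: SRAS shifts left.
New SRAS: Y = 2575 + 12P.
Set AD = SRAS: 4047 − 4P = 2575 + 12P, so 1472 = 16P and P = 92.
Y = 4047 − 4·92 = 3679.

P = 92, Y = 3679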